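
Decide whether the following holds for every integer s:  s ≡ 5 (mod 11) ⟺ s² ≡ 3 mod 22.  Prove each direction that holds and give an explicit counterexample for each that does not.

(⇒) fails and (⇐) fails.

Forward direction. This fails: take s = 16. Then 16 ≡ 5 (mod 11), but 16² = 256 ≡ 14 (mod 22), not 3.

Converse. This fails: take s = 17. Then 17² = 289 ≡ 3 (mod 22), yet 17 ≡ 6 (mod 11), not 5.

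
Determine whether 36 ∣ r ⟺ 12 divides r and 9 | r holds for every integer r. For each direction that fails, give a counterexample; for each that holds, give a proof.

Both implications hold.

(⟹) If 36 ∣ r, write r = 36q. Since 36 = 3·12, r = 12·(3q), so 12 ∣ r; and since 36 = 4·9, r = 9·(4q), so 9 ∣ r.

(⟸) Suppose 12 ∣ r and 9 ∣ r. Any common multiple of 12 and 9 is a multiple of their lcm; here lcm(12, 9) = 12·9/gcd(12, 9) = 108/3 = 36, so 36 ∣ r.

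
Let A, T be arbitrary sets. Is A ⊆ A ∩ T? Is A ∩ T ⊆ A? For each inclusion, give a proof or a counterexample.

(⟹) This inclusion fails. Take A = {1}, T = ∅; then 1 ∈ A but 1 ∉ A ∩ T.

(⟸) Let x ∈ A ∩ T. Then x ∈ A ∩ T, from which x ∈ A.

(⊆) fails; (⊇) holds.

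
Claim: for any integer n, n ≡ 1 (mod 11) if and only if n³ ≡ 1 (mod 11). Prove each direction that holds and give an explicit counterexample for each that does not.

(⇐) For the converse, argue contrapositively. If n ≢ 1 (mod 11), then n is congruent to one of 0, 2, 3, 4, 5, 6, 7, 8, 9, 10 modulo 11, and these give n³ ≡ 0, 8, 5, 9, 4, 7, 2, 6, 3, 10 respectively — never 1.

(⇒) Suppose n ≡ 1 (mod 11). Write n = 11j + 1. Then (11j + 1)³ = 1331j³ + 363j² + 33j + 1 = 11(121j³ + 33j² + 3j) + 1, so n³ ≡ 1 (mod 11).

Equivalent; both directions hold.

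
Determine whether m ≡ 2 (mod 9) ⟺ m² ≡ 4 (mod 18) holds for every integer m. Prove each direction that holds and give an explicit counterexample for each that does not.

Forward direction. This fails: take m = 11. Then 11 ≡ 2 (mod 9), but 11² = 121 ≡ 13 (mod 18), not 4.

Converse. This fails: take m = 16. Then 16² = 256 ≡ 4 (mod 18), yet 16 ≡ 7 (mod 9), not 2.

(⇒) fails and (⇐) fails.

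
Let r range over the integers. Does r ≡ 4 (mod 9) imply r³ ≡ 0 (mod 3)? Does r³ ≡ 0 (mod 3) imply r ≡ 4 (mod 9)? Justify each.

Forward direction. This fails: take r = 4. Then 4 ≡ 4 (mod 9), but 4³ = 64 ≡ 1 (mod 3), not 0.

Converse. This fails: take r = 0. Then 0³ = 0 ≡ 0 (mod 3), yet 0 ≡ 0 (mod 9), not 4.

(⇒) fails and (⇐) fails.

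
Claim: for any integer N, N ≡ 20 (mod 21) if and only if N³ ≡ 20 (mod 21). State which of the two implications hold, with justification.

(→) Suppose N ≡ 20 (mod 21). Write N = 21j + 20. Then (21j + 20)³ = 9261j³ + 26460j² + 25200j + 8000 = 21(441j³ + 1260j² + 1200j + 380) + 20, so N³ ≡ 20 (mod 21).

(←) This fails: take N = 5. Then 5³ = 125 ≡ 20 (mod 21), yet 5 ≡ 5 (mod 21), not 20.

(⇒) holds; (⇐) fails.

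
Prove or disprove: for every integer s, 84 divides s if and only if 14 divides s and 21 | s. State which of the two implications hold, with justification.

(⇒) holds; (⇐) fails.

Forward direction. If 84 ∣ s, write s = 84q. Since 84 = 6·14, s = 14·(6q), so 14 ∣ s; and since 84 = 4·21, s = 21·(4q), so 21 ∣ s.

Converse. This fails: take s = 42. Both 14 ∣ 42 and 21 ∣ 42, yet 42 is not a multiple of 84 (since 42 = 0·84 + 42), so 84 ∤ 42.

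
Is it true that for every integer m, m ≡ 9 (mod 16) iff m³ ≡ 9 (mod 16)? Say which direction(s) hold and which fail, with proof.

Equivalent; both directions hold.

Converse. Suppose m³ ≡ 9 (mod 16). The only residue r in {0, …, 15} with r³ ≡ 9 (mod 16) is r = 9, so m ≡ 9 (mod 16).

Forward direction. Suppose m ≡ 9 (mod 16). Write m = 16j + 9. Then (16j + 9)³ = 4096j³ + 6912j² + 3888j + 729 = 16(256j³ + 432j² + 243j + 45) + 9, so m³ ≡ 9 (mod 16).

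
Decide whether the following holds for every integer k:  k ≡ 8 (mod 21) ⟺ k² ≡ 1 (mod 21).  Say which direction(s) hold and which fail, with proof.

Not equivalent: only (⇒) holds.

[⇒] Suppose k ≡ 8 (mod 21). Write k = 21j + 8. Then (21j + 8)² = 441j² + 336j + 64 = 21(21j² + 16j + 3) + 1, so k² ≡ 1 (mod 21).

[⇐] This fails: take k = 1. Then 1² = 1 ≡ 1 (mod 21), yet 1 ≡ 1 (mod 21), not 8.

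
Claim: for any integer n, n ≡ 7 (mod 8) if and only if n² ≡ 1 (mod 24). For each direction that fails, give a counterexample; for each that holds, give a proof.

Neither implication holds.

(⟹) This fails: take n = 15. Then 15 ≡ 7 (mod 8), but 15² = 225 ≡ 9 (mod 24), not 1.

(⟸) This fails: take n = 1. Then 1² = 1 ≡ 1 (mod 24), yet 1 ≡ 1 (mod 8), not 7.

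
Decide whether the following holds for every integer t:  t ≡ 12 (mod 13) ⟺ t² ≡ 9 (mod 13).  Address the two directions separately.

[⇒] This fails: take t = 12. Then 12 ≡ 12 (mod 13), but 12² = 144 ≡ 1 (mod 13), not 9.

[⇐] This fails: take t = 3. Then 3² = 9 ≡ 9 (mod 13), yet 3 ≡ 3 (mod 13), not 12.

Neither direction holds.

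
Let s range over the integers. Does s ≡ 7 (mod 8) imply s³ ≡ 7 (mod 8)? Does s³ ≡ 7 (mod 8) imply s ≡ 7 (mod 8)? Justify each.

(⟹) Suppose s ≡ 7 (mod 8). Write s = 8j + 7. Then (8j + 7)³ = 512j³ + 1344j² + 1176j + 343 = 8(64j³ + 168j² + 147j + 42) + 7, so s³ ≡ 7 (mod 8).

(⟸) For the converse, argue contrapositively. If s ≢ 7 (mod 8), then s is congruent to one of 0, 1, 2, 3, 4, 5, 6 modulo 8, and these give s³ ≡ 0, 1, 0, 3, 0, 5, 0 respectively — never 7.

The biconditional holds.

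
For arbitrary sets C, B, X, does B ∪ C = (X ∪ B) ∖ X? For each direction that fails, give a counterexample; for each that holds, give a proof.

(⟸) Let x ∈ (X ∪ B) ∖ X. Then either x ∈ B and x ∉ C, X; or x ∈ C ∩ B and x ∉ X. In each case x ∈ B ∪ C, so (X ∪ B) ∖ X ⊆ B ∪ C.

(⟹) This inclusion fails. Take C = {1}, B = ∅, X = ∅; then 1 ∈ B ∪ C but 1 ∉ (X ∪ B) ∖ X.

(⊆) fails; (⊇) holds.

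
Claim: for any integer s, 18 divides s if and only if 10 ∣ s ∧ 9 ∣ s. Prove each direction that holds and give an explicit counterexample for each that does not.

(⟹) This fails: take s = 18. Certainly 18 ∣ 18, but 10 ∤ 18.

(⟸) Suppose 10 ∣ s and 9 ∣ s. Any common multiple of 10 and 9 is a multiple of their lcm; here gcd(10, 9) = 1, so lcm(10, 9) = 10·9 = 90, so 90 ∣ s. Since 18 ∣ 90, it follows that 18 ∣ s.

Only the reverse direction holds.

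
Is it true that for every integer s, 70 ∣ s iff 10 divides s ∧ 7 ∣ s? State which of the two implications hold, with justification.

Equivalent; both directions hold.

Forward direction. If 70 ∣ s, write s = 70q. Since 70 = 7·10, s = 10·(7q), so 10 ∣ s; and since 70 = 10·7, s = 7·(10q), so 7 ∣ s.

Converse. Suppose 10 ∣ s and 7 ∣ s. Any common multiple of 10 and 7 is a multiple of their lcm; here gcd(10, 7) = 1, so lcm(10, 7) = 10·7 = 70, so 70 ∣ s.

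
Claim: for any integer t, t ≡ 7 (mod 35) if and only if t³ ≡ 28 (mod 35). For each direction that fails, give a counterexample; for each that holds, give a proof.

Equivalent; both directions hold.

(←) Suppose t³ ≡ 28 (mod 35). The only residue r in {0, …, 34} with r³ ≡ 28 (mod 35) is r = 7, so t ≡ 7 (mod 35).

(→) Suppose t ≡ 7 (mod 35). Write t = 35j + 7. Then (35j + 7)³ = 42875j³ + 25725j² + 5145j + 343 = 35(1225j³ + 735j² + 147j + 9) + 28, so t³ ≡ 28 (mod 35).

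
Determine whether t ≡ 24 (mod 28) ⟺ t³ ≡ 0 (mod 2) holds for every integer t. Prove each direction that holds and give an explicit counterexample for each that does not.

(⇒) holds; (⇐) fails.

(⟹) Suppose t ≡ 24 (mod 28). Then t³ ≡ 24³ = 13824 (mod 28), and since 2 ∣ 28, also t³ ≡ 0 (mod 2).

(⟸) This fails: take t = 0. Then 0³ = 0 ≡ 0 (mod 2), yet 0 ≡ 0 (mod 28), not 24.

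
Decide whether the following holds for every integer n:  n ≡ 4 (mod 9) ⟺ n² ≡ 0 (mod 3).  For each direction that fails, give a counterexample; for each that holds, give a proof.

Forward direction. This fails: take n = 4. Then 4 ≡ 4 (mod 9), but 4² = 16 ≡ 1 (mod 3), not 0.

Converse. This fails: take n = 0. Then 0² = 0 ≡ 0 (mod 3), yet 0 ≡ 0 (mod 9), not 4.

(⇒) fails and (⇐) fails.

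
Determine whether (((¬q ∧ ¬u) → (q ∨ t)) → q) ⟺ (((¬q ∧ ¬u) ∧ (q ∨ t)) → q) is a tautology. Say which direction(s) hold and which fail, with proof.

The forward direction holds; the converse fails.

(⇐) This fails. Under u = T, t = F, q = F, the left side is false but the right side is true.

(⇒) Assume the antecedent. If t is true, the antecedent forces (u = F, t = T, q = T) or (u = T, t = T, q = T), and ((¬q ∧ ¬u) ∧ (q ∨ t)) → q holds there. If t is false, ((¬q ∧ ¬u) ∧ (q ∨ t)) → q reduces to true regardless of the other variables. Either way ((¬q ∧ ¬u) ∧ (q ∨ t)) → q holds.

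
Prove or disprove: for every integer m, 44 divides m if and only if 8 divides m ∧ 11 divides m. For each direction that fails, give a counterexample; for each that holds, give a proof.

(⟸) Suppose 8 ∣ m and 11 ∣ m. Any common multiple of 8 and 11 is a multiple of their lcm; here gcd(8, 11) = 1, so lcm(8, 11) = 8·11 = 88, so 88 ∣ m. Since 44 ∣ 88, it follows that 44 ∣ m.

(⟹) This fails: take m = 44. Certainly 44 ∣ 44, but 8 ∤ 44.

Only the reverse direction holds.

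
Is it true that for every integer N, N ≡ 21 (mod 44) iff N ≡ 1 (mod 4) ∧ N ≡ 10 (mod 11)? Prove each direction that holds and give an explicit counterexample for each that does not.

The biconditional holds.

(→) Suppose N ≡ 21 (mod 44); write N = 44j + 21. Since 4 ∣ 44, reducing mod 4 gives N ≡ 21 ≡ 1 (mod 4); since 11 ∣ 44, reducing mod 11 gives N ≡ 21 ≡ 10 (mod 11).

(←) Conversely, if N ≡ 1 (mod 4) and N ≡ 10 (mod 11), then by the Chinese remainder theorem N ≡ 21 (mod 44). This is exactly N ≡ 21 (mod 44).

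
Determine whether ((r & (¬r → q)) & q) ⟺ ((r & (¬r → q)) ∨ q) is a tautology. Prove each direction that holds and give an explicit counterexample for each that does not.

(←) This fails. Under r = T, q = F, the left side is false but the right side is true.

(→) Assume the antecedent. If r is true, (r & (¬r → q)) ∨ q reduces to true regardless of the other variables. If r is false, the antecedent cannot hold. Either way (r & (¬r → q)) ∨ q holds.

Only the forward direction holds.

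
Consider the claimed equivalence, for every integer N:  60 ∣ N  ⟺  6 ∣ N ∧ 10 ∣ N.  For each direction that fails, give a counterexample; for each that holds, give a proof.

(←) This fails: take N = 30. Both 6 ∣ 30 and 10 ∣ 30, yet 30 is not a multiple of 60 (since 30 = 0·60 + 30), so 60 ∤ 30.

(→) If 60 ∣ N, write N = 60q. Since 60 = 10·6, N = 6·(10q), so 6 ∣ N; and since 60 = 6·10, N = 10·(6q), so 10 ∣ N.

Only the forward implication holds.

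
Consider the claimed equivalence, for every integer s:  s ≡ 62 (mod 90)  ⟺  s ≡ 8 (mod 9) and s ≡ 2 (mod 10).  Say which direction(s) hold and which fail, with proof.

[⇒] Suppose s ≡ 62 (mod 90); write s = 90j + 62. Since 9 ∣ 90, reducing mod 9 gives s ≡ 62 ≡ 8 (mod 9); since 10 ∣ 90, reducing mod 10 gives s ≡ 62 ≡ 2 (mod 10).

[⇐] Conversely, if s ≡ 8 (mod 9) and s ≡ 2 (mod 10), then by the Chinese remainder theorem s ≡ 62 (mod 90). This is exactly s ≡ 62 (mod 90).

Both directions hold; the statement is true.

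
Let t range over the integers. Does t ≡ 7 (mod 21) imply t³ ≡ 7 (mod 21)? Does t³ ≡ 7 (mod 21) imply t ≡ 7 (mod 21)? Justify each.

The biconditional holds.

(⇒) Suppose t ≡ 7 (mod 21). Write t = 21j + 7. Then (21j + 7)³ = 9261j³ + 9261j² + 3087j + 343 = 21(441j³ + 441j² + 147j + 16) + 7, so t³ ≡ 7 (mod 21).

(⇐) Conversely, suppose t³ ≡ 7 (mod 21). The only residue r in {0, …, 20} with r³ ≡ 7 (mod 21) is r = 7, so t ≡ 7 (mod 21).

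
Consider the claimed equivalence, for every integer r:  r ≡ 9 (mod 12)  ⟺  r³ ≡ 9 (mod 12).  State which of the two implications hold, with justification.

[⇒] Suppose r ≡ 9 (mod 12). Write r = 12j + 9. Then (12j + 9)³ = 1728j³ + 3888j² + 2916j + 729 = 12(144j³ + 324j² + 243j + 60) + 9, so r³ ≡ 9 (mod 12).

[⇐] Conversely, suppose r³ ≡ 9 (mod 12). The only residue r in {0, …, 11} with r³ ≡ 9 (mod 12) is r = 9, so r ≡ 9 (mod 12).

Both directions hold.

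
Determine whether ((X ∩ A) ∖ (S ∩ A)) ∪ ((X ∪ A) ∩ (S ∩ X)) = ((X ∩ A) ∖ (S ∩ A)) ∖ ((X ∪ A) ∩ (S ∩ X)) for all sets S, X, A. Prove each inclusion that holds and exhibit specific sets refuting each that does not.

The sets are not equal: only the reverse inclusion holds.

(⟹) This inclusion fails. Take S = {1}, X = {1}, A = ∅; then 1 ∈ ((X ∩ A) ∖ (S ∩ A)) ∪ ((X ∪ A) ∩ (S ∩ X)) but 1 ∉ ((X ∩ A) ∖ (S ∩ A)) ∖ ((X ∪ A) ∩ (S ∩ X)).

(⟸) Let x ∈ ((X ∩ A) ∖ (S ∩ A)) ∖ ((X ∪ A) ∩ (S ∩ X)). Then x ∈ X ∩ A and x ∉ S, from which x ∈ ((X ∩ A) ∖ (S ∩ A)) ∪ ((X ∪ A) ∩ (S ∩ X)).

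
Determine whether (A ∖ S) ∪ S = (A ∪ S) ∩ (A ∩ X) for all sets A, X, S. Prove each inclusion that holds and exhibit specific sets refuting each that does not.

(⊆) This inclusion fails. Take A = {1}, X = ∅, S = ∅; then 1 ∈ (A ∖ S) ∪ S but 1 ∉ (A ∪ S) ∩ (A ∩ X).

(⊇) Let x ∈ (A ∪ S) ∩ (A ∩ X). Then either x ∈ A ∩ X and x ∉ S; or x ∈ A ∩ X ∩ S. In each case x ∈ (A ∖ S) ∪ S, so (A ∪ S) ∩ (A ∩ X) ⊆ (A ∖ S) ∪ S.

(⊆) fails; (⊇) holds.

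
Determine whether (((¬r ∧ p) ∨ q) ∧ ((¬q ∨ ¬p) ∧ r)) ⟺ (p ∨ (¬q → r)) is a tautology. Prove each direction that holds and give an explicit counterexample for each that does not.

(⟹) Assume the antecedent. If r is true, p ∨ (¬q → r) reduces to true regardless of the other variables. If r is false, the antecedent cannot hold. Either way p ∨ (¬q → r) holds.

(⟸) This fails. Under r = T, p = F, q = F, the left side is false but the right side is true.

Only the forward direction holds.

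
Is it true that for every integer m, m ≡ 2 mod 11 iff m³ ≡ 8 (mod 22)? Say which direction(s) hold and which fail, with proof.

Not equivalent: only (⇐) holds.

(⟹) This fails: take m = 13. Then 13 ≡ 2 (mod 11), but 13³ = 2197 ≡ 19 (mod 22), not 8.

(⟸) Conversely, the residues r modulo 22 with r³ ≡ 8 (mod 22) are exactly {2}, and each is ≡ 2 (mod 11).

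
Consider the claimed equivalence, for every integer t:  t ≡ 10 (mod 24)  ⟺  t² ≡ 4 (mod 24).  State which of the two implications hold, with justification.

(⟸) This fails: take t = 2. Then 2² = 4 ≡ 4 (mod 24), yet 2 ≡ 2 (mod 24), not 10.

(⟹) Suppose t ≡ 10 (mod 24). Write t = 24j + 10. Then (24j + 10)² = 576j² + 480j + 100 = 24(24j² + 20j + 4) + 4, so t² ≡ 4 (mod 24).

Only the forward direction holds.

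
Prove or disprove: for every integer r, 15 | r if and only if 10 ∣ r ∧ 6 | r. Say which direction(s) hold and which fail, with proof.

Not equivalent: only (⇐) holds.

(→) This fails: take r = 15. Certainly 15 ∣ 15, but 10 ∤ 15.

(←) Suppose 10 ∣ r and 6 ∣ r. Any common multiple of 10 and 6 is a multiple of their lcm; here lcm(10, 6) = 10·6/gcd(10, 6) = 60/2 = 30, so 30 ∣ r. Since 15 ∣ 30, it follows that 15 ∣ r.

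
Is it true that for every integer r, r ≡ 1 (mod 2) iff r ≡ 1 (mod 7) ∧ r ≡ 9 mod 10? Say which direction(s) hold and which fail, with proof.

The forward direction fails; the converse holds.

[⇒] This fails: r = 1 gives 1 ≡ 1 (mod 2) but 1 ≡ 1 (mod 10), so the conjunction on the right does not hold.

[⇐] Conversely, if r ≡ 1 (mod 7) and r ≡ 9 (mod 10), then by the Chinese remainder theorem r ≡ 29 (mod 70). Since 29 ≡ 1 (mod 2) and 2 ∣ 70, we get r ≡ 1 (mod 2).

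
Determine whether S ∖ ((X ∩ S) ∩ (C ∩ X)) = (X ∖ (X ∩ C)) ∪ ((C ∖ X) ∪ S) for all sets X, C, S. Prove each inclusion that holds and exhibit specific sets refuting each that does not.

(⟸) This inclusion fails. Take X = {1}, C = ∅, S = ∅; then 1 ∈ (X ∖ (X ∩ C)) ∪ ((C ∖ X) ∪ S) but 1 ∉ S ∖ ((X ∩ S) ∩ (C ∩ X)).

(⟹) Let x ∈ S ∖ ((X ∩ S) ∩ (C ∩ X)). Then either x ∈ S and x ∉ X, C; or x ∈ X ∩ S and x ∉ C; or x ∈ C ∩ S and x ∉ X. In each case x ∈ (X ∖ (X ∩ C)) ∪ ((C ∖ X) ∪ S), so S ∖ ((X ∩ S) ∩ (C ∩ X)) ⊆ (X ∖ (X ∩ C)) ∪ ((C ∖ X) ∪ S).

The sets are not equal: only the forward inclusion holds.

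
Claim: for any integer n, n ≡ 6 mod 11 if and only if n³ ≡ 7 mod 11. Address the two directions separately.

Both directions hold; the statement is true.

(⟸) For the converse, argue contrapositively. If n ≢ 6 (mod 11), then n is congruent to one of 0, 1, 2, 3, 4, 5, 7, 8, 9, 10 modulo 11, and these give n³ ≡ 0, 1, 8, 5, 9, 4, 2, 6, 3, 10 respectively — never 7.

(⟹) Suppose n ≡ 6 mod 11. Write n = 11j + 6. Then (11j + 6)³ = 1331j³ + 2178j² + 1188j + 216 = 11(121j³ + 198j² + 108j + 19) + 7, so n³ ≡ 7 (mod 11).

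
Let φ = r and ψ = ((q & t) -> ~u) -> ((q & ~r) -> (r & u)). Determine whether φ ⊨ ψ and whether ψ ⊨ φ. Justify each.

Only the forward direction holds.

(→) Assume the antecedent. If r is true, the consequent reduces to true regardless of the other variables. If r is false, the antecedent cannot hold. Either way the consequent holds.

(←) This fails. Under r = F, q = F, u = F, t = F, the left side is false but the right side is true.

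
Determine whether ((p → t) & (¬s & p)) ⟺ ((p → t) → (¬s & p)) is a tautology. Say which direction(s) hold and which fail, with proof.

Converse. This fails. Under p = T, s = F, t = F, the left side is false but the right side is true.

Forward direction. Assume the antecedent. If p is true, the antecedent forces (p = T, s = F, t = T), and (p → t) → (¬s & p) holds there. If p is false, the antecedent cannot hold. Either way (p → t) → (¬s & p) holds.

Only the forward direction holds.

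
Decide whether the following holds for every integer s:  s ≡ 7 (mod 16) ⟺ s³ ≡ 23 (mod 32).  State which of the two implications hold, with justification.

(←) The residues r modulo 32 with r³ ≡ 23 (mod 32) are exactly {7}, and each is ≡ 7 (mod 16).

(→) This fails: take s = 23. Then 23 ≡ 7 (mod 16), but 23³ = 12167 ≡ 7 (mod 32), not 23.

(⇒) fails; (⇐) holds.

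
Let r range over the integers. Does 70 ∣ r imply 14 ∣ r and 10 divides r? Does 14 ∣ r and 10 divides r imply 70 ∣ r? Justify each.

Both directions hold; the statement is true.

(→) If 70 ∣ r, write r = 70q. Since 70 = 5·14, r = 14·(5q), so 14 ∣ r; and since 70 = 7·10, r = 10·(7q), so 10 ∣ r.

(←) Suppose 14 ∣ r and 10 ∣ r. Any common multiple of 14 and 10 is a multiple of their lcm; here lcm(14, 10) = 14·10/gcd(14, 10) = 140/2 = 70, so 70 ∣ r.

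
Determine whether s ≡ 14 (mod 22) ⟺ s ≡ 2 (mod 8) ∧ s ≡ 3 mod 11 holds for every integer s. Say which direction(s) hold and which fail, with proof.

(⟹) This fails: s = 80 gives 80 ≡ 14 (mod 22) but 80 ≡ 0 (mod 8), so the conjunction on the right does not hold.

(⟸) Conversely, if s ≡ 2 (mod 8) and s ≡ 3 (mod 11), then by the Chinese remainder theorem s ≡ 58 (mod 88). Since 58 ≡ 14 (mod 22) and 22 ∣ 88, we get s ≡ 14 (mod 22).

Only the reverse direction holds.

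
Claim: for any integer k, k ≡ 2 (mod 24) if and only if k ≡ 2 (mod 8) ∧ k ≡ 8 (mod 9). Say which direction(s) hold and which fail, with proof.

Only the reverse direction holds.

(←) If k ≡ 2 (mod 8) and k ≡ 8 (mod 9), then by the Chinese remainder theorem k ≡ 26 (mod 72). Since 26 ≡ 2 (mod 24) and 24 ∣ 72, we get k ≡ 2 (mod 24).

(→) This fails: k = 2 gives 2 ≡ 2 (mod 24) but 2 ≡ 2 (mod 9), so the conjunction on the right does not hold.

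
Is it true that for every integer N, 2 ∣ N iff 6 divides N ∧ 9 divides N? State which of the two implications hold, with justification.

Not equivalent: only (⇐) holds.

(⇒) This fails: take N = 2. Certainly 2 ∣ 2, but 6 ∤ 2.

(⇐) Suppose 6 ∣ N and 9 ∣ N. Any common multiple of 6 and 9 is a multiple of their lcm; here lcm(6, 9) = 6·9/gcd(6, 9) = 54/3 = 18, so 18 ∣ N. Since 2 ∣ 18, it follows that 2 ∣ N.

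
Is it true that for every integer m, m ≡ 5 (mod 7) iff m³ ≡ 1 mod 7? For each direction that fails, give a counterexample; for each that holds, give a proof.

Forward direction. This fails: take m = 5. Then 5 ≡ 5 (mod 7), but 5³ = 125 ≡ 6 (mod 7), not 1.

Converse. This fails: take m = 1. Then 1³ = 1 ≡ 1 (mod 7), yet 1 ≡ 1 (mod 7), not 5.

Neither direction holds.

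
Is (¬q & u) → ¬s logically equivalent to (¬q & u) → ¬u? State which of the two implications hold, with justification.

(⇐) Assume the antecedent. If q is true, (¬q & u) → ¬s reduces to true regardless of the other variables. If q is false, the antecedent forces (q = F, u = F, s = F) or (q = F, u = F, s = T), and (¬q & u) → ¬s holds there. Either way (¬q & u) → ¬s holds.

(⇒) This fails. Under q = F, u = T, s = F, the left side is true but the right side is false.

Only the reverse direction holds.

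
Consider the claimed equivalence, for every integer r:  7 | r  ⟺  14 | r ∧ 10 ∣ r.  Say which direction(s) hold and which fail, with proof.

The forward direction fails; the converse holds.

[⇐] Suppose 14 ∣ r and 10 ∣ r. Any common multiple of 14 and 10 is a multiple of their lcm; here lcm(14, 10) = 14·10/gcd(14, 10) = 140/2 = 70, so 70 ∣ r. Since 7 ∣ 70, it follows that 7 ∣ r.

[⇒] This fails: take r = 7. Certainly 7 ∣ 7, but 14 ∤ 7.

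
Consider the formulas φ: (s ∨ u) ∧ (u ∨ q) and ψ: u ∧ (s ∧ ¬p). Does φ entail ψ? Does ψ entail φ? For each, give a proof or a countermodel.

The forward direction fails; the converse holds.

Forward direction. This fails. Under u = T, s = F, q = F, p = F, the left side is true but the right side is false.

Converse. Assume the antecedent. If u is true, (s ∨ u) ∧ (u ∨ q) reduces to true regardless of the other variables. If u is false, the antecedent cannot hold. Either way (s ∨ u) ∧ (u ∨ q) holds.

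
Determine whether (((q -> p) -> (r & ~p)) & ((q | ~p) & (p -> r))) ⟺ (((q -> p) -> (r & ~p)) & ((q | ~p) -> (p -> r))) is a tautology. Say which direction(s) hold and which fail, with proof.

Both directions hold.

[⇐] Assume the antecedent. If q is true, the antecedent forces (p = F, q = T, r = F) or (p = F, q = T, r = T), and the consequent holds there. If q is false, the antecedent forces (p = F, q = F, r = T), and the consequent holds there. Either way the consequent holds.

[⇒] Assume the antecedent. If q is true, the antecedent forces (p = F, q = T, r = F) or (p = F, q = T, r = T), and the consequent holds there. If q is false, the antecedent forces (p = F, q = F, r = T), and the consequent holds there. Either way the consequent holds.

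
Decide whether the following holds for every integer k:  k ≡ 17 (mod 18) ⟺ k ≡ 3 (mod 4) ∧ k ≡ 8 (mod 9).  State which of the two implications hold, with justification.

(⇒) fails; (⇐) holds.

Forward direction. This fails: k = 17 gives 17 ≡ 17 (mod 18) but 17 ≡ 1 (mod 4), so the conjunction on the right does not hold.

Converse. If k ≡ 3 (mod 4) and k ≡ 8 (mod 9), then by the Chinese remainder theorem k ≡ 35 (mod 36). Since 35 ≡ 17 (mod 18) and 18 ∣ 36, we get k ≡ 17 (mod 18).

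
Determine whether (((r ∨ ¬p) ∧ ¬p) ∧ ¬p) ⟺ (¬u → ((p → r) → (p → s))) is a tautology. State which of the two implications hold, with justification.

(⇒) Assume the antecedent. If p is true, the antecedent cannot hold. If p is false, ¬u → ((p → r) → (p → s)) reduces to true regardless of the other variables. Either way ¬u → ((p → r) → (p → s)) holds.

(⇐) This fails. Under u = F, p = T, s = F, r = F, the left side is false but the right side is true.

Only the forward implication holds.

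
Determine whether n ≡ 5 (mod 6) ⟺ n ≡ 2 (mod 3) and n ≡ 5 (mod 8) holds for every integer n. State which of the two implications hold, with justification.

(⟹) This fails: n = 17 gives 17 ≡ 5 (mod 6) but 17 ≡ 1 (mod 8), so the conjunction on the right does not hold.

(⟸) Conversely, if n ≡ 2 (mod 3) and n ≡ 5 (mod 8), then by the Chinese remainder theorem n ≡ 5 (mod 24). Since 5 ≡ 5 (mod 6) and 6 ∣ 24, we get n ≡ 5 (mod 6).

Only the reverse direction holds.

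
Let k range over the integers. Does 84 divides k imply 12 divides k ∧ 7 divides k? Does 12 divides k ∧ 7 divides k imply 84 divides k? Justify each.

Forward direction. If 84 ∣ k, write k = 84q. Since 84 = 7·12, k = 12·(7q), so 12 ∣ k; and since 84 = 12·7, k = 7·(12q), so 7 ∣ k.

Converse. Suppose 12 ∣ k and 7 ∣ k. Any common multiple of 12 and 7 is a multiple of their lcm; here gcd(12, 7) = 1, so lcm(12, 7) = 12·7 = 84, so 84 ∣ k.

Both implications hold.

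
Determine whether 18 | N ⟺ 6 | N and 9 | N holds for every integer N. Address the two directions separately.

(←) Suppose 6 ∣ N and 9 ∣ N. Any common multiple of 6 and 9 is a multiple of their lcm; here lcm(6, 9) = 6·9/gcd(6, 9) = 54/3 = 18, so 18 ∣ N.

(→) If 18 ∣ N, write N = 18q. Since 18 = 3·6, N = 6·(3q), so 6 ∣ N; and since 18 = 2·9, N = 9·(2q), so 9 ∣ N.

Equivalent; both directions hold.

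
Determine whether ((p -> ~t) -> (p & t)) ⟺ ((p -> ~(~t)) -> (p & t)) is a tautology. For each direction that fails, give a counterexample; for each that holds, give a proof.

(⟸) This fails. Under t = F, p = T, the left side is false but the right side is true.

(⟹) Assume the antecedent. If t is true, the antecedent forces (t = T, p = T), and (p -> ~(~t)) -> (p & t) holds there. If t is false, the antecedent cannot hold. Either way (p -> ~(~t)) -> (p & t) holds.

The forward direction holds; the converse fails.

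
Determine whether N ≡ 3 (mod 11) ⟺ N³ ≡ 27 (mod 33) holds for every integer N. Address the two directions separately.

Forward direction. This fails: take N = 14. Then 14 ≡ 3 (mod 11), but 14³ = 2744 ≡ 5 (mod 33), not 27.

Converse. The residues r modulo 33 with r³ ≡ 27 (mod 33) are exactly {3}, and each is ≡ 3 (mod 11).

Only the converse holds.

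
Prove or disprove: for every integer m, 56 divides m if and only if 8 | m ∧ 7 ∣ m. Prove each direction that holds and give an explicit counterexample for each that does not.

[⇐] Suppose 8 ∣ m and 7 ∣ m. Any common multiple of 8 and 7 is a multiple of their lcm; here gcd(8, 7) = 1, so lcm(8, 7) = 8·7 = 56, so 56 ∣ m.

[⇒] If 56 ∣ m, write m = 56q. Since 56 = 7·8, m = 8·(7q), so 8 ∣ m; and since 56 = 8·7, m = 7·(8q), so 7 ∣ m.

Both implications hold.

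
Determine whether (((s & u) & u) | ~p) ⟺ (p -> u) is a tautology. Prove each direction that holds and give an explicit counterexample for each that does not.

(⟹) Assume the antecedent. If p is true, the antecedent forces (s = T, p = T, u = T), and p -> u holds there. If p is false, p -> u reduces to true regardless of the other variables. Either way p -> u holds.

(⟸) This fails. Under s = F, p = T, u = T, the left side is false but the right side is true.

Only the forward implication holds.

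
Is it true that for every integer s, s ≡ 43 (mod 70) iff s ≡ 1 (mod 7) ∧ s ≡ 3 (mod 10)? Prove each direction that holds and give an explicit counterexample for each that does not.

Forward direction. Suppose s ≡ 43 (mod 70); write s = 70j + 43. Since 7 ∣ 70, reducing mod 7 gives s ≡ 43 ≡ 1 (mod 7); since 10 ∣ 70, reducing mod 10 gives s ≡ 43 ≡ 3 (mod 10).

Converse. If s ≡ 1 (mod 7) and s ≡ 3 (mod 10), then by the Chinese remainder theorem s ≡ 43 (mod 70). This is exactly s ≡ 43 (mod 70).

Both directions hold; the statement is true.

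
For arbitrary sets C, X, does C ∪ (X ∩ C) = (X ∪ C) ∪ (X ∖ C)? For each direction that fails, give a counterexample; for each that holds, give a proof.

Forward inclusion. Let x ∈ C ∪ (X ∩ C). Then either x ∈ C and x ∉ X; or x ∈ C ∩ X. In each case x ∈ (X ∪ C) ∪ (X ∖ C), so C ∪ (X ∩ C) ⊆ (X ∪ C) ∪ (X ∖ C).

Reverse inclusion. This inclusion fails. Take C = ∅, X = {1}; then 1 ∈ (X ∪ C) ∪ (X ∖ C) but 1 ∉ C ∪ (X ∩ C).

Only the forward inclusion holds.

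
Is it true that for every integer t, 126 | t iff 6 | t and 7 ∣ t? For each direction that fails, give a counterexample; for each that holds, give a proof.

[⇐] This fails: take t = 42. Both 6 ∣ 42 and 7 ∣ 42, yet 42 is not a multiple of 126 (since 42 = 0·126 + 42), so 126 ∤ 42.

[⇒] If 126 ∣ t, write t = 126q. Since 126 = 21·6, t = 6·(21q), so 6 ∣ t; and since 126 = 18·7, t = 7·(18q), so 7 ∣ t.

Only the forward implication holds.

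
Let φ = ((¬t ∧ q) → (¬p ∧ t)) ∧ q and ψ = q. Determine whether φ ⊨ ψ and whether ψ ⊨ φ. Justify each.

Only the forward direction holds.

(→) Assume the antecedent. If p is true, the antecedent forces (p = T, q = T, t = T), and q holds there. If p is false, the antecedent forces (p = F, q = T, t = T), and q holds there. Either way q holds.

(←) This fails. Under p = F, q = T, t = F, the left side is false but the right side is true.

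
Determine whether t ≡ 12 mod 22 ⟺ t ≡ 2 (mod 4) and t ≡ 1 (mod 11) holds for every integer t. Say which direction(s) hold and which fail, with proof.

(⇒) This fails: t = 12 gives 12 ≡ 12 (mod 22) but 12 ≡ 0 (mod 4), so the conjunction on the right does not hold.

(⇐) Conversely, if t ≡ 2 (mod 4) and t ≡ 1 (mod 11), then by the Chinese remainder theorem t ≡ 34 (mod 44). Since 34 ≡ 12 (mod 22) and 22 ∣ 44, we get t ≡ 12 (mod 22).

Only the converse holds.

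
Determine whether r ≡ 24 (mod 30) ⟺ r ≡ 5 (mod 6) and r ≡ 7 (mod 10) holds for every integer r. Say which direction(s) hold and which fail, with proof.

[⇒] This fails: r = 24 gives 24 ≡ 24 (mod 30) but 24 ≡ 0 (mod 6), so the conjunction on the right does not hold.

[⇐] This fails: r = 17 satisfies both congruences on the right (17 ≡ 5 mod 6 and 17 ≡ 7 mod 10) yet 17 ≡ 17 (mod 30), not 24.

Both directions fail.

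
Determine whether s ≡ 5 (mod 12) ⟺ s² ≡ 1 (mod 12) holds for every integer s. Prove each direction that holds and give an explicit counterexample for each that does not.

(⇐) This fails: take s = 1. Then 1² = 1 ≡ 1 (mod 12), yet 1 ≡ 1 (mod 12), not 5.

(⇒) Suppose s ≡ 5 (mod 12). Write s = 12j + 5. Then (12j + 5)² = 144j² + 120j + 25 = 12(12j² + 10j + 2) + 1, so s² ≡ 1 (mod 12).

Only the forward direction holds.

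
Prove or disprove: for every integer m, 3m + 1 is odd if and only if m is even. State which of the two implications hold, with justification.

(→) Suppose 3m + 1 is odd. Since 3 is odd, 3m and m have the same parity, so 3m + 1 ≡ m + 1 (mod 2). As 1 is odd, 3m + 1 is odd exactly when m is even. Thus m is even.

(←) Conversely, suppose m is even; write m = 2j. Then 3m + 1 = 3·(2j) + 1 = 2·3j + 1, which is odd.

Both directions hold.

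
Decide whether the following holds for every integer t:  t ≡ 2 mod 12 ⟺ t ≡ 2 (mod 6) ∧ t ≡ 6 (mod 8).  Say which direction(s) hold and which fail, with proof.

(←) If t ≡ 2 (mod 6) and t ≡ 6 (mod 8), then by the Chinese remainder theorem t ≡ 14 (mod 24). Since 14 ≡ 2 (mod 12) and 12 ∣ 24, we get t ≡ 2 (mod 12).

(→) This fails: t = 2 gives 2 ≡ 2 (mod 12) but 2 ≡ 2 (mod 8), so the conjunction on the right does not hold.

The forward direction fails; the converse holds.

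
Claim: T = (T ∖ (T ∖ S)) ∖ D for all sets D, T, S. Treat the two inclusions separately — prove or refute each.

Forward inclusion. This inclusion fails. Take D = ∅, T = {1}, S = ∅; then 1 ∈ T but 1 ∉ (T ∖ (T ∖ S)) ∖ D.

Reverse inclusion. Let x ∈ (T ∖ (T ∖ S)) ∖ D. Then x ∈ T ∩ S and x ∉ D, from which x ∈ T.

Only the reverse inclusion holds.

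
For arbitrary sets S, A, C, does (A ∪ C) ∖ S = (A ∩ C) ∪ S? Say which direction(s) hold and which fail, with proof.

(⊆) This inclusion fails. Take S = ∅, A = {1}, C = ∅; then 1 ∈ (A ∪ C) ∖ S but 1 ∉ (A ∩ C) ∪ S.

(⊇) This inclusion fails. Take S = {1}, A = ∅, C = ∅; then 1 ∈ (A ∩ C) ∪ S but 1 ∉ (A ∪ C) ∖ S.

Both inclusions fail.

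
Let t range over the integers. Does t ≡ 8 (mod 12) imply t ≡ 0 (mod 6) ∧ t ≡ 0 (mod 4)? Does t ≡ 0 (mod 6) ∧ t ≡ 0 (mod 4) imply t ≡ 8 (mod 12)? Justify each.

(→) This fails: t = 8 gives 8 ≡ 8 (mod 12) but 8 ≡ 2 (mod 6), so the conjunction on the right does not hold.

(←) This fails: t = 0 satisfies both congruences on the right (0 ≡ 0 mod 6 and 0 ≡ 0 mod 4) yet 0 ≡ 0 (mod 12), not 8.

(⇒) fails and (⇐) fails.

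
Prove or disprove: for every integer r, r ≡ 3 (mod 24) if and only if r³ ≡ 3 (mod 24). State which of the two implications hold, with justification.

(⇒) Suppose r ≡ 3 (mod 24). Write r = 24j + 3. Then (24j + 3)³ = 13824j³ + 5184j² + 648j + 27 = 24(576j³ + 216j² + 27j + 1) + 3, so r³ ≡ 3 (mod 24).

(⇐) Conversely, suppose r³ ≡ 3 (mod 24). The only residue r in {0, …, 23} with r³ ≡ 3 (mod 24) is r = 3, so r ≡ 3 (mod 24).

Both directions hold.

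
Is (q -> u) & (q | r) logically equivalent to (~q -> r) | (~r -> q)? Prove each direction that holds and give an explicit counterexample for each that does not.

[⇒] Assume the antecedent. If q is true, (~q -> r) | (~r -> q) reduces to true regardless of the other variables. If q is false, the antecedent forces (u = F, q = F, r = T) or (u = T, q = F, r = T), and (~q -> r) | (~r -> q) holds there. Either way (~q -> r) | (~r -> q) holds.

[⇐] This fails. Under u = F, q = T, r = F, the left side is false but the right side is true.

Only the forward direction holds.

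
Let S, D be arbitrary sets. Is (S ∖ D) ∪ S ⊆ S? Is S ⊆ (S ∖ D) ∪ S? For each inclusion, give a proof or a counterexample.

The two sets are equal.

(⊇) Let x ∈ S. Then either x ∈ S and x ∉ D; or x ∈ S ∩ D. In each case x ∈ (S ∖ D) ∪ S, so S ⊆ (S ∖ D) ∪ S.

(⊆) Let x ∈ (S ∖ D) ∪ S. Then either x ∈ S and x ∉ D; or x ∈ S ∩ D. In each case x ∈ S, so (S ∖ D) ∪ S ⊆ S.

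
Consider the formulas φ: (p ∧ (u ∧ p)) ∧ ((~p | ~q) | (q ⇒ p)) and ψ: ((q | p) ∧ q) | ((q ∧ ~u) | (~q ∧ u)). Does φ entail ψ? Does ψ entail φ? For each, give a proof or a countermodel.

Only the forward direction holds.

[⇒] Assume the antecedent. If p is true, the antecedent forces (p = T, u = T, q = F) or (p = T, u = T, q = T), and the consequent holds there. If p is false, the antecedent cannot hold. Either way the consequent holds.

[⇐] This fails. Under p = F, u = T, q = F, the left side is false but the right side is true.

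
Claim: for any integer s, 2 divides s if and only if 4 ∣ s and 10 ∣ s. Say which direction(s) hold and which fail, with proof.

Forward direction. This fails: take s = 2. Certainly 2 ∣ 2, but 4 ∤ 2.

Converse. Suppose 4 ∣ s and 10 ∣ s. Any common multiple of 4 and 10 is a multiple of their lcm; here lcm(4, 10) = 4·10/gcd(4, 10) = 40/2 = 20, so 20 ∣ s. Since 2 ∣ 20, it follows that 2 ∣ s.

(⇒) fails; (⇐) holds.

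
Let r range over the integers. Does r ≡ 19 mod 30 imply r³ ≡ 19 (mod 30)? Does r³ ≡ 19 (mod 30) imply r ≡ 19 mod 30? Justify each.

Equivalent; both directions hold.

(⟹) Suppose r ≡ 19 mod 30. Write r = 30j + 19. Then (30j + 19)³ = 27000j³ + 51300j² + 32490j + 6859 = 30(900j³ + 1710j² + 1083j + 228) + 19, so r³ ≡ 19 (mod 30).

(⟸) Conversely, suppose r³ ≡ 19 (mod 30). The only residue r in {0, …, 29} with r³ ≡ 19 (mod 30) is r = 19, so r ≡ 19 (mod 30).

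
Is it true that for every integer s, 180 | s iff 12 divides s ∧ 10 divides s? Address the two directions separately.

(⇒) holds; (⇐) fails.

[⇒] If 180 ∣ s, write s = 180q. Since 180 = 15·12, s = 12·(15q), so 12 ∣ s; and since 180 = 18·10, s = 10·(18q), so 10 ∣ s.

[⇐] This fails: take s = 60. Both 12 ∣ 60 and 10 ∣ 60, yet 60 is not a multiple of 180 (since 60 = 0·180 + 60), so 180 ∤ 60.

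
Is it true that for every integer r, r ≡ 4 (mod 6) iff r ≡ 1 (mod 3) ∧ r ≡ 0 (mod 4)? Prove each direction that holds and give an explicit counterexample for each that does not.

The forward direction fails; the converse holds.

(⟸) If r ≡ 1 (mod 3) and r ≡ 0 (mod 4), then by the Chinese remainder theorem r ≡ 4 (mod 12). Since 4 ≡ 4 (mod 6) and 6 ∣ 12, we get r ≡ 4 (mod 6).

(⟹) This fails: r = 10 gives 10 ≡ 4 (mod 6) but 10 ≡ 2 (mod 4), so the conjunction on the right does not hold.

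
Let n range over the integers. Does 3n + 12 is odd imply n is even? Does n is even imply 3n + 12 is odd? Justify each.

Neither direction holds.

(⟹) This fails: n = 5 gives 3n + 12 = 27, which is odd, but 5 is odd, not even.

(⟸) This also fails: n = 6 is even, but 3n + 12 = 30 is even, not odd.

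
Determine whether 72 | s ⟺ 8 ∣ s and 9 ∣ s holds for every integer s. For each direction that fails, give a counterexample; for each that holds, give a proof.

(→) If 72 ∣ s, write s = 72q. Since 72 = 9·8, s = 8·(9q), so 8 ∣ s; and since 72 = 8·9, s = 9·(8q), so 9 ∣ s.

(←) Suppose 8 ∣ s and 9 ∣ s. Any common multiple of 8 and 9 is a multiple of their lcm; here gcd(8, 9) = 1, so lcm(8, 9) = 8·9 = 72, so 72 ∣ s.

Equivalent; both directions hold.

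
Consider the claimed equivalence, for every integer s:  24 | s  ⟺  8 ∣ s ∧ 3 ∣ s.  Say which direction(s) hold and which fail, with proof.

[⇒] If 24 ∣ s, write s = 24q. Since 24 = 3·8, s = 8·(3q), so 8 ∣ s; and since 24 = 8·3, s = 3·(8q), so 3 ∣ s.

[⇐] Suppose 8 ∣ s and 3 ∣ s. Any common multiple of 8 and 3 is a multiple of their lcm; here gcd(8, 3) = 1, so lcm(8, 3) = 8·3 = 24, so 24 ∣ s.

Equivalent; both directions hold.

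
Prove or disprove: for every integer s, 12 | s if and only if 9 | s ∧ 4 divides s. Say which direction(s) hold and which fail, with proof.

(⇒) fails; (⇐) holds.

(⇒) This fails: take s = 12. Certainly 12 ∣ 12, but 9 ∤ 12.

(⇐) Suppose 9 ∣ s and 4 ∣ s. Any common multiple of 9 and 4 is a multiple of their lcm; here gcd(9, 4) = 1, so lcm(9, 4) = 9·4 = 36, so 36 ∣ s. Since 12 ∣ 36, it follows that 12 ∣ s.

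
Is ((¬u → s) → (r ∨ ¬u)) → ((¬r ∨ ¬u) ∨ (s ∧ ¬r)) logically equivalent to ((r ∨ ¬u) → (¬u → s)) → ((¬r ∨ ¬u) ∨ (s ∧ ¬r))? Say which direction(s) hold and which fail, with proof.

Both directions hold.

(→) Assume the antecedent. If r is true, the antecedent forces (s = F, r = T, u = F) or (s = T, r = T, u = F), and the consequent holds there. If r is false, the consequent reduces to true regardless of the other variables. Either way the consequent holds.

(←) Assume the antecedent. If r is true, the antecedent forces (s = F, r = T, u = F) or (s = T, r = T, u = F), and the consequent holds there. If r is false, the consequent reduces to true regardless of the other variables. Either way the consequent holds.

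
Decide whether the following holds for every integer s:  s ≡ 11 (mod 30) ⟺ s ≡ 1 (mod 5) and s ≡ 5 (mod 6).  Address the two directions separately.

Both directions hold.

(⇒) Suppose s ≡ 11 (mod 30); write s = 30j + 11. Since 5 ∣ 30, reducing mod 5 gives s ≡ 11 ≡ 1 (mod 5); since 6 ∣ 30, reducing mod 6 gives s ≡ 11 ≡ 5 (mod 6).

(⇐) Conversely, if s ≡ 1 (mod 5) and s ≡ 5 (mod 6), then by the Chinese remainder theorem s ≡ 11 (mod 30). This is exactly s ≡ 11 (mod 30).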